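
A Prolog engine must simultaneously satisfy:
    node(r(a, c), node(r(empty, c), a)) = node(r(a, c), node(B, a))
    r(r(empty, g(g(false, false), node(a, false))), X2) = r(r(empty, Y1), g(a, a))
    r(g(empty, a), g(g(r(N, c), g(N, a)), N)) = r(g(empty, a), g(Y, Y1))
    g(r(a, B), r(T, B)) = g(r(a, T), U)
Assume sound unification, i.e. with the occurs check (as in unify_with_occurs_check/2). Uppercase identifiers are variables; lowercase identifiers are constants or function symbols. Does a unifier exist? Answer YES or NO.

YES

Decompose node/2: r(a, c) = r(a, c),  node(r(empty, c), a) = node(B, a).
Delete trivial equation r(a, c) = r(a, c).
Decompose node/2: r(empty, c) = B,  a = a.
Bind B := r(empty, c); substituting into the one remaining equation that mentions B gives: g(r(a, r(empty, c)), r(T, r(empty, c))) = g(r(a, T), U).
Delete trivial equation a = a.
Decompose r/2: r(empty, g(g(false, false), node(a, false))) = r(empty, Y1),  X2 = g(a, a).
Decompose r/2: empty = empty,  g(g(false, false), node(a, false)) = Y1.
Delete trivial equation empty = empty.
Bind Y1 := g(g(false, false), node(a, false)); substituting into the one remaining equation that mentions Y1 gives: r(g(empty, a), g(g(r(N, c), g(N, a)), N)) = r(g(empty, a), g(Y, g(g(false, false), node(a, false)))).
Bind X2 := g(a, a); no other remaining equation mentions X2.
Decompose r/2: g(empty, a) = g(empty, a),  g(g(r(N, c), g(N, a)), N) = g(Y, g(g(false, false), node(a, false))).
Delete trivial equation g(empty, a) = g(empty, a).
Decompose g/2: g(r(N, c), g(N, a)) = Y,  N = g(g(false, false), node(a, false)).
Bind Y := g(r(N, c), g(N, a)); no other remaining equation mentions Y.
Bind N := g(g(false, false), node(a, false)); no other remaining equation mentions N. Substituting into the earlier binding gives Y := g(r(g(g(false, false), node(a, false)), c), g(g(g(false, false), node(a, false)), a)).
Decompose g/2: r(a, r(empty, c)) = r(a, T),  r(T, r(empty, c)) = U.
Decompose r/2: a = a,  r(empty, c) = T.
Delete trivial equation a = a.
Bind T := r(empty, c); substituting into the remaining equation gives: r(r(empty, c), r(empty, c)) = U.
Bind U := r(r(empty, c), r(empty, c)).
No equations remain and no clash or occurs-check failure arose, so a unifier exists.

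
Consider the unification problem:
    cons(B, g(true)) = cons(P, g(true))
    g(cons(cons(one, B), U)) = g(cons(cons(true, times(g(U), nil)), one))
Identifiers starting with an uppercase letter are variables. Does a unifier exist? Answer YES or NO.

NO

Decompose cons/2: B = P,  g(true) = g(true).
Bind B := P; substituting into the one remaining equation that mentions B gives: g(cons(cons(one, P), U)) = g(cons(cons(true, times(g(U), nil)), one)).
Delete trivial equation g(true) = g(true).
Decompose g/1: cons(cons(one, P), U) = cons(cons(true, times(g(U), nil)), one).
Decompose cons/2: cons(one, P) = cons(true, times(g(U), nil)),  U = one.
Decompose cons/2: one = true,  P = times(g(U), nil).
Clash: constants one and true differ; no unifier exists.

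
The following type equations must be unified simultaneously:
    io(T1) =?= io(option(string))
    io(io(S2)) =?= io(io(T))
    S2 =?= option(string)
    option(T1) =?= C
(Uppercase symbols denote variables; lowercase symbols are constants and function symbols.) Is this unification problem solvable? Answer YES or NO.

Decompose io/1: T1 =?= option(string).
Bind T1 := option(string); substituting into the one remaining equation that mentions T1 gives: option(option(string)) =?= C.
Decompose io/1: io(S2) =?= io(T).
Decompose io/1: S2 =?= T.
Bind S2 := T; substituting into the one remaining equation that mentions S2 gives: T =?= option(string).
Bind T := option(string); no other remaining equation mentions T. Substituting into the earlier binding gives S2 := option(string).
Bind C := option(option(string)).
No equations remain and no clash or occurs-check failure arose, so a unifier exists.

YES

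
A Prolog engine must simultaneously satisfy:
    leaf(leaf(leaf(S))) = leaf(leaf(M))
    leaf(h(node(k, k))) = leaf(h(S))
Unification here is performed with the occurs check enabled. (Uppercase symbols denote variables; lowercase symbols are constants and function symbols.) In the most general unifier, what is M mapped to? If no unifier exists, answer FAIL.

leaf(node(k, k))

Decompose leaf/1: leaf(leaf(S)) = leaf(M).
Decompose leaf/1: leaf(S) = M.
Bind M := leaf(S); no other remaining equation mentions M.
Decompose leaf/1: h(node(k, k)) = h(S).
Decompose h/1: node(k, k) = S.
Bind S := node(k, k). Substituting into the earlier binding gives M := leaf(node(k, k)).
MGU = { M ↦ leaf(node(k, k)), S ↦ node(k, k) }, so M ↦ leaf(node(k, k)).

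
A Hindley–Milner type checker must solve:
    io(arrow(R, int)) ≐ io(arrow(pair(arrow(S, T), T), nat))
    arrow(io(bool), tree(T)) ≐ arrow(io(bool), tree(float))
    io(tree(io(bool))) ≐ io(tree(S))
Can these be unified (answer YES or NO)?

NO

Decompose io/1: arrow(R, int) ≐ arrow(pair(arrow(S, T), T), nat).
Decompose arrow/2: R ≐ pair(arrow(S, T), T),  int ≐ nat.
Bind R := pair(arrow(S, T), T); no other remaining equation mentions R.
Clash: constants int and nat differ; no unifier exists.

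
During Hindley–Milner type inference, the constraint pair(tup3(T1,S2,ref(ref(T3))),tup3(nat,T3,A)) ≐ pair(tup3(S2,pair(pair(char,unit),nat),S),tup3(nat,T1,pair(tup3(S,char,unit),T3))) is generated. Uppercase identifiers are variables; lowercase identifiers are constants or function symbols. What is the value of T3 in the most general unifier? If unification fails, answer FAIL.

Decompose pair/2: tup3(T1,S2,ref(ref(T3))) ≐ tup3(S2,pair(pair(char,unit),nat),S),  tup3(nat,T3,A) ≐ tup3(nat,T1,pair(tup3(S,char,unit),T3)).
Decompose tup3/3: T1 ≐ S2,  S2 ≐ pair(pair(char,unit),nat),  ref(ref(T3)) ≐ S.
Bind T1 := S2; substituting into the one remaining equation that mentions T1 gives: tup3(nat,T3,A) ≐ tup3(nat,S2,pair(tup3(S,char,unit),T3)).
Bind S2 := pair(pair(char,unit),nat); substituting into the one remaining equation that mentions S2 gives: tup3(nat,T3,A) ≐ tup3(nat,pair(pair(char,unit),nat),pair(tup3(S,char,unit),T3)). Substituting into the earlier binding gives T1 := pair(pair(char,unit),nat).
Bind S := ref(ref(T3)); substituting into the remaining equation gives: tup3(nat,T3,A) ≐ tup3(nat,pair(pair(char,unit),nat),pair(tup3(ref(ref(T3)),char,unit),T3)).
Decompose tup3/3: nat ≐ nat,  T3 ≐ pair(pair(char,unit),nat),  A ≐ pair(tup3(ref(ref(T3)),char,unit),T3).
Delete trivial equation nat ≐ nat.
Bind T3 := pair(pair(char,unit),nat); substituting into the remaining equation gives: A ≐ pair(tup3(ref(ref(pair(pair(char,unit),nat))),char,unit),pair(pair(char,unit),nat)). Substituting into the earlier binding gives S := ref(ref(pair(pair(char,unit),nat))).
Bind A := pair(tup3(ref(ref(pair(pair(char,unit),nat))),char,unit),pair(pair(char,unit),nat)).
MGU = { T1 := pair(pair(char,unit),nat), S2 := pair(pair(char,unit),nat), S := ref(ref(pair(pair(char,unit),nat))), T3 := pair(pair(char,unit),nat), A := pair(tup3(ref(ref(pair(pair(char,unit),nat))),char,unit),pair(pair(char,unit),nat)) }, so T3 := pair(pair(char,unit),nat).

pair(pair(char,unit),nat)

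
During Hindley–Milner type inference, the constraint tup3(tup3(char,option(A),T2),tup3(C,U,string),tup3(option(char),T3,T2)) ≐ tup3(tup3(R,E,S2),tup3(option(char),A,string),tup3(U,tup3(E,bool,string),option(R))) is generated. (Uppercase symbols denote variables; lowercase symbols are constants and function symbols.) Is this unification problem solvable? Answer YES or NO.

Decompose tup3/3: tup3(char,option(A),T2) ≐ tup3(R,E,S2),  tup3(C,U,string) ≐ tup3(option(char),A,string),  tup3(option(char),T3,T2) ≐ tup3(U,tup3(E,bool,string),option(R)).
Decompose tup3/3: char ≐ R,  option(A) ≐ E,  T2 ≐ S2.
Bind R := char; substituting into the one remaining equation that mentions R gives: tup3(option(char),T3,T2) ≐ tup3(U,tup3(E,bool,string),option(char)).
Bind E := option(A); substituting into the one remaining equation that mentions E gives: tup3(option(char),T3,T2) ≐ tup3(U,tup3(option(A),bool,string),option(char)).
Bind T2 := S2; substituting into the one remaining equation that mentions T2 gives: tup3(option(char),T3,S2) ≐ tup3(U,tup3(option(A),bool,string),option(char)).
Decompose tup3/3: C ≐ option(char),  U ≐ A,  string ≐ string.
Bind C := option(char); no other remaining equation mentions C.
Bind U := A; substituting into the one remaining equation that mentions U gives: tup3(option(char),T3,S2) ≐ tup3(A,tup3(option(A),bool,string),option(char)).
Delete trivial equation string ≐ string.
Decompose tup3/3: option(char) ≐ A,  T3 ≐ tup3(option(A),bool,string),  S2 ≐ option(char).
Bind A := option(char); substituting into the one remaining equation that mentions A gives: T3 ≐ tup3(option(option(char)),bool,string). Substituting into the earlier bindings gives E := option(option(char)), U := option(char).
Bind T3 := tup3(option(option(char)),bool,string); no other remaining equation mentions T3.
Bind S2 := option(char). Substituting into the earlier binding gives T2 := option(char).
No equations remain and no clash or occurs-check failure arose, so a unifier exists.

YES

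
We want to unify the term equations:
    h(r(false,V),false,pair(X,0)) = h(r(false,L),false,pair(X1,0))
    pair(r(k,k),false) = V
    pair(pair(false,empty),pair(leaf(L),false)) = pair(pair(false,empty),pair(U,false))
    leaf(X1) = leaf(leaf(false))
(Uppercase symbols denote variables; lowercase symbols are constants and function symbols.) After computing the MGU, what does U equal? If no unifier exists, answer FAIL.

leaf(pair(r(k,k),false))

Decompose h/3: r(false,V) = r(false,L),  false = false,  pair(X,0) = pair(X1,0).
Decompose r/2: false = false,  V = L.
Delete trivial equation false = false.
Bind V := L; substituting into the one remaining equation that mentions V gives: pair(r(k,k),false) = L.
Delete trivial equation false = false.
Decompose pair/2: X = X1,  0 = 0.
Bind X := X1; no other remaining equation mentions X.
Delete trivial equation 0 = 0.
Bind L := pair(r(k,k),false); substituting into the one remaining equation that mentions L gives: pair(pair(false,empty),pair(leaf(pair(r(k,k),false)),false)) = pair(pair(false,empty),pair(U,false)). Substituting into the earlier binding gives V := pair(r(k,k),false).
Decompose pair/2: pair(false,empty) = pair(false,empty),  pair(leaf(pair(r(k,k),false)),false) = pair(U,false).
Delete trivial equation pair(false,empty) = pair(false,empty).
Decompose pair/2: leaf(pair(r(k,k),false)) = U,  false = false.
Bind U := leaf(pair(r(k,k),false)); no other remaining equation mentions U.
Delete trivial equation false = false.
Decompose leaf/1: X1 = leaf(false).
Bind X1 := leaf(false). Substituting into the earlier binding gives X := leaf(false).
MGU = { V ↦ pair(r(k,k),false), X ↦ leaf(false), L ↦ pair(r(k,k),false), U ↦ leaf(pair(r(k,k),false)), X1 ↦ leaf(false) }, so U ↦ leaf(pair(r(k,k),false)).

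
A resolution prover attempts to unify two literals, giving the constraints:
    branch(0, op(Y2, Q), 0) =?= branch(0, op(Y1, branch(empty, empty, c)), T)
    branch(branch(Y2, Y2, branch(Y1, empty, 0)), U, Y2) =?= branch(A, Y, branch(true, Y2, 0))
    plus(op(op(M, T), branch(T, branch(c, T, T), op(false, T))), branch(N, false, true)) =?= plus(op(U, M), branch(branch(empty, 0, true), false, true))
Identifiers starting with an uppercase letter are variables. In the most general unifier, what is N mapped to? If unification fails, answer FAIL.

Decompose branch/3: 0 =?= 0,  op(Y2, Q) =?= op(Y1, branch(empty, empty, c)),  0 =?= T.
Delete trivial equation 0 =?= 0.
Decompose op/2: Y2 =?= Y1,  Q =?= branch(empty, empty, c).
Bind Y2 := Y1; substituting into the one remaining equation that mentions Y2 gives: branch(branch(Y1, Y1, branch(Y1, empty, 0)), U, Y1) =?= branch(A, Y, branch(true, Y1, 0)).
Bind Q := branch(empty, empty, c); no other remaining equation mentions Q.
Bind T := 0; substituting into the one remaining equation that mentions T gives: plus(op(op(M, 0), branch(0, branch(c, 0, 0), op(false, 0))), branch(N, false, true)) =?= plus(op(U, M), branch(branch(empty, 0, true), false, true)).
Decompose branch/3: branch(Y1, Y1, branch(Y1, empty, 0)) =?= A,  U =?= Y,  Y1 =?= branch(true, Y1, 0).
Bind A := branch(Y1, Y1, branch(Y1, empty, 0)); no other remaining equation mentions A.
Bind U := Y; substituting into the one remaining equation that mentions U gives: plus(op(op(M, 0), branch(0, branch(c, 0, 0), op(false, 0))), branch(N, false, true)) =?= plus(op(Y, M), branch(branch(empty, 0, true), false, true)).
Occurs check fails: Y1 occurs in branch(true, Y1, 0); the equation Y1 =?= branch(true, Y1, 0) has no finite solution.

FAIL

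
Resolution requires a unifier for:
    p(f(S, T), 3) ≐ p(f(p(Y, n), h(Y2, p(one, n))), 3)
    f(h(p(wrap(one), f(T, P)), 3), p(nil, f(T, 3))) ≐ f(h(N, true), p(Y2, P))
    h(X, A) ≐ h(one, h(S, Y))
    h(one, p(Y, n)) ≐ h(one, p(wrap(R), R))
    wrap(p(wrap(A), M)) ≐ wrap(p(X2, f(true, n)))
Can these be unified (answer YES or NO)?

Decompose p/2: f(S, T) ≐ f(p(Y, n), h(Y2, p(one, n))),  3 ≐ 3.
Decompose f/2: S ≐ p(Y, n),  T ≐ h(Y2, p(one, n)).
Bind S := p(Y, n); substituting into the one remaining equation that mentions S gives: h(X, A) ≐ h(one, h(p(Y, n), Y)).
Bind T := h(Y2, p(one, n)); substituting into the one remaining equation that mentions T gives: f(h(p(wrap(one), f(h(Y2, p(one, n)), P)), 3), p(nil, f(h(Y2, p(one, n)), 3))) ≐ f(h(N, true), p(Y2, P)).
Delete trivial equation 3 ≐ 3.
Decompose f/2: h(p(wrap(one), f(h(Y2, p(one, n)), P)), 3) ≐ h(N, true),  p(nil, f(h(Y2, p(one, n)), 3)) ≐ p(Y2, P).
Decompose h/2: p(wrap(one), f(h(Y2, p(one, n)), P)) ≐ N,  3 ≐ true.
Bind N := p(wrap(one), f(h(Y2, p(one, n)), P)); no other remaining equation mentions N.
Clash: constants 3 and true differ; no unifier exists.

NO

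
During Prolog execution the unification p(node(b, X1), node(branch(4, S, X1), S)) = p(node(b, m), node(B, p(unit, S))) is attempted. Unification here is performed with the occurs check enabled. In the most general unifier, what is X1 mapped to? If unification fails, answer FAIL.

Decompose p/2: node(b, X1) = node(b, m),  node(branch(4, S, X1), S) = node(B, p(unit, S)).
Decompose node/2: b = b,  X1 = m.
Delete trivial equation b = b.
Bind X1 := m; substituting into the remaining equation gives: node(branch(4, S, m), S) = node(B, p(unit, S)).
Decompose node/2: branch(4, S, m) = B,  S = p(unit, S).
Bind B := branch(4, S, m); no other remaining equation mentions B.
Occurs check fails: S occurs in p(unit, S); the equation S = p(unit, S) has no finite solution.

FAIL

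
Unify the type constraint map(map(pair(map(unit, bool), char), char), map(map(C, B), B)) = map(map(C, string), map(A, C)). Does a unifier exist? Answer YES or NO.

NO

Decompose map/2: map(pair(map(unit, bool), char), char) = map(C, string),  map(map(C, B), B) = map(A, C).
Decompose map/2: pair(map(unit, bool), char) = C,  char = string.
Bind C := pair(map(unit, bool), char); substituting into the one remaining equation that mentions C gives: map(map(pair(map(unit, bool), char), B), B) = map(A, pair(map(unit, bool), char)).
Clash: constants char and string differ; no unifier exists.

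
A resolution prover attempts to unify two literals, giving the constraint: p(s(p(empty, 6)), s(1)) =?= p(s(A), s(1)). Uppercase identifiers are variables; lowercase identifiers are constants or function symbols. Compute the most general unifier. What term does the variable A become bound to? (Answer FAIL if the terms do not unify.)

p(empty, 6)

Decompose p/2: s(p(empty, 6)) =?= s(A),  s(1) =?= s(1).
Decompose s/1: p(empty, 6) =?= A.
Bind A := p(empty, 6); no other remaining equation mentions A.
Delete trivial equation s(1) =?= s(1).
MGU = { A := p(empty, 6) }, so A := p(empty, 6).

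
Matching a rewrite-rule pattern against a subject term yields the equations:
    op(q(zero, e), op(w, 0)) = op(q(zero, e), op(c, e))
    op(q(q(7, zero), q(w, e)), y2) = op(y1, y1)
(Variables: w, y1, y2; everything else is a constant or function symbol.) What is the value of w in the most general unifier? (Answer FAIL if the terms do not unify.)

Decompose op/2: q(zero, e) = q(zero, e),  op(w, 0) = op(c, e).
Delete trivial equation q(zero, e) = q(zero, e).
Decompose op/2: w = c,  0 = e.
Bind w := c; substituting into the one remaining equation that mentions w gives: op(q(q(7, zero), q(c, e)), y2) = op(y1, y1).
Clash: constants 0 and e differ; no unifier exists.

FAIL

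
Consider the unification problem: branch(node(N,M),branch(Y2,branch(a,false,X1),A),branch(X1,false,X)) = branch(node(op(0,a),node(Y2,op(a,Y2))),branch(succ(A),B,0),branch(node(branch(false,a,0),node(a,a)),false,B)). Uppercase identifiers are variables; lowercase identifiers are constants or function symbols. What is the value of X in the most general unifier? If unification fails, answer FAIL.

branch(a,false,node(branch(false,a,0),node(a,a)))

Decompose branch/3: node(N,M) = node(op(0,a),node(Y2,op(a,Y2))),  branch(Y2,branch(a,false,X1),A) = branch(succ(A),B,0),  branch(X1,false,X) = branch(node(branch(false,a,0),node(a,a)),false,B).
Decompose node/2: N = op(0,a),  M = node(Y2,op(a,Y2)).
Bind N := op(0,a); no other remaining equation mentions N.
Bind M := node(Y2,op(a,Y2)); no other remaining equation mentions M.
Decompose branch/3: Y2 = succ(A),  branch(a,false,X1) = B,  A = 0.
Bind Y2 := succ(A); no other remaining equation mentions Y2. Substituting into the earlier binding gives M := node(succ(A),op(a,succ(A))).
Bind B := branch(a,false,X1); substituting into the one remaining equation that mentions B gives: branch(X1,false,X) = branch(node(branch(false,a,0),node(a,a)),false,branch(a,false,X1)).
Bind A := 0; no other remaining equation mentions A. Substituting into the earlier bindings gives M := node(succ(0),op(a,succ(0))), Y2 := succ(0).
Decompose branch/3: X1 = node(branch(false,a,0),node(a,a)),  false = false,  X = branch(a,false,X1).
Bind X1 := node(branch(false,a,0),node(a,a)); substituting into the one remaining equation that mentions X1 gives: X = branch(a,false,node(branch(false,a,0),node(a,a))). Substituting into the earlier binding gives B := branch(a,false,node(branch(false,a,0),node(a,a))).
Delete trivial equation false = false.
Bind X := branch(a,false,node(branch(false,a,0),node(a,a))).
MGU = { N ↦ op(0,a), M ↦ node(succ(0),op(a,succ(0))), Y2 ↦ succ(0), B ↦ branch(a,false,node(branch(false,a,0),node(a,a))), A ↦ 0, X1 ↦ node(branch(false,a,0),node(a,a)), X ↦ branch(a,false,node(branch(false,a,0),node(a,a))) }, so X ↦ branch(a,false,node(branch(false,a,0),node(a,a))).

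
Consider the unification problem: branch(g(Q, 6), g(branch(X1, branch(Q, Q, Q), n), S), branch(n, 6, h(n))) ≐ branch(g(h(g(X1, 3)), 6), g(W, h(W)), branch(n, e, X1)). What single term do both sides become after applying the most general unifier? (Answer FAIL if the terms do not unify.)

FAIL

Decompose branch/3: g(Q, 6) ≐ g(h(g(X1, 3)), 6),  g(branch(X1, branch(Q, Q, Q), n), S) ≐ g(W, h(W)),  branch(n, 6, h(n)) ≐ branch(n, e, X1).
Decompose g/2: Q ≐ h(g(X1, 3)),  6 ≐ 6.
Bind Q := h(g(X1, 3)); substituting into the one remaining equation that mentions Q gives: g(branch(X1, branch(h(g(X1, 3)), h(g(X1, 3)), h(g(X1, 3))), n), S) ≐ g(W, h(W)).
Delete trivial equation 6 ≐ 6.
Decompose g/2: branch(X1, branch(h(g(X1, 3)), h(g(X1, 3)), h(g(X1, 3))), n) ≐ W,  S ≐ h(W).
Bind W := branch(X1, branch(h(g(X1, 3)), h(g(X1, 3)), h(g(X1, 3))), n); substituting into the one remaining equation that mentions W gives: S ≐ h(branch(X1, branch(h(g(X1, 3)), h(g(X1, 3)), h(g(X1, 3))), n)).
Bind S := h(branch(X1, branch(h(g(X1, 3)), h(g(X1, 3)), h(g(X1, 3))), n)); no other remaining equation mentions S.
Decompose branch/3: n ≐ n,  6 ≐ e,  h(n) ≐ X1.
Delete trivial equation n ≐ n.
Clash: constants 6 and e differ; no unifier exists.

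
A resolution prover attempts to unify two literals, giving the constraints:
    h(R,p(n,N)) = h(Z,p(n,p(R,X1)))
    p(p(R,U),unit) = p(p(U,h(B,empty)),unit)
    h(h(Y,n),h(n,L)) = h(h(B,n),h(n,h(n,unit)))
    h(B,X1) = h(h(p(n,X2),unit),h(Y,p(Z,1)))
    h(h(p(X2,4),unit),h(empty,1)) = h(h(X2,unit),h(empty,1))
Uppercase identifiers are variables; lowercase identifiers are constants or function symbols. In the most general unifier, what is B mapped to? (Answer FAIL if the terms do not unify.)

Decompose h/2: R = Z,  p(n,N) = p(n,p(R,X1)).
Bind R := Z; substituting into the 2 remaining equations that mention R gives: p(n,N) = p(n,p(Z,X1)),  p(p(Z,U),unit) = p(p(U,h(B,empty)),unit).
Decompose p/2: n = n,  N = p(Z,X1).
Delete trivial equation n = n.
Bind N := p(Z,X1); no other remaining equation mentions N.
Decompose p/2: p(Z,U) = p(U,h(B,empty)),  unit = unit.
Decompose p/2: Z = U,  U = h(B,empty).
Bind Z := U; substituting into the one remaining equation that mentions Z gives: h(B,X1) = h(h(p(n,X2),unit),h(Y,p(U,1))). Substituting into the earlier bindings gives R := U, N := p(U,X1).
Bind U := h(B,empty); substituting into the one remaining equation that mentions U gives: h(B,X1) = h(h(p(n,X2),unit),h(Y,p(h(B,empty),1))). Substituting into the earlier bindings gives R := h(B,empty), N := p(h(B,empty),X1), Z := h(B,empty).
Delete trivial equation unit = unit.
Decompose h/2: h(Y,n) = h(B,n),  h(n,L) = h(n,h(n,unit)).
Decompose h/2: Y = B,  n = n.
Bind Y := B; substituting into the one remaining equation that mentions Y gives: h(B,X1) = h(h(p(n,X2),unit),h(B,p(h(B,empty),1))).
Delete trivial equation n = n.
Decompose h/2: n = n,  L = h(n,unit).
Delete trivial equation n = n.
Bind L := h(n,unit); no other remaining equation mentions L.
Decompose h/2: B = h(p(n,X2),unit),  X1 = h(B,p(h(B,empty),1)).
Bind B := h(p(n,X2),unit); substituting into the one remaining equation that mentions B gives: X1 = h(h(p(n,X2),unit),p(h(h(p(n,X2),unit),empty),1)). Substituting into the earlier bindings gives R := h(h(p(n,X2),unit),empty), N := p(h(h(p(n,X2),unit),empty),X1), Z := h(h(p(n,X2),unit),empty), U := h(h(p(n,X2),unit),empty), Y := h(p(n,X2),unit).
Bind X1 := h(h(p(n,X2),unit),p(h(h(p(n,X2),unit),empty),1)); no other remaining equation mentions X1. Substituting into the earlier binding gives N := p(h(h(p(n,X2),unit),empty),h(h(p(n,X2),unit),p(h(h(p(n,X2),unit),empty),1))).
Decompose h/2: h(p(X2,4),unit) = h(X2,unit),  h(empty,1) = h(empty,1).
Decompose h/2: p(X2,4) = X2,  unit = unit.
Occurs check fails: X2 occurs in p(X2,4); the equation X2 = p(X2,4) has no finite solution.

FAIL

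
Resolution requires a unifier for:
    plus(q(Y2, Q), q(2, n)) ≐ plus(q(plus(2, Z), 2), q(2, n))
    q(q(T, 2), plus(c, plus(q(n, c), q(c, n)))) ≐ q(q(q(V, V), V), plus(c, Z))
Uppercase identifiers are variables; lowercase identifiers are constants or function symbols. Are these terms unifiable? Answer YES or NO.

YES

Decompose plus/2: q(Y2, Q) ≐ q(plus(2, Z), 2),  q(2, n) ≐ q(2, n).
Decompose q/2: Y2 ≐ plus(2, Z),  Q ≐ 2.
Bind Y2 := plus(2, Z); no other remaining equation mentions Y2.
Bind Q := 2; no other remaining equation mentions Q.
Delete trivial equation q(2, n) ≐ q(2, n).
Decompose q/2: q(T, 2) ≐ q(q(V, V), V),  plus(c, plus(q(n, c), q(c, n))) ≐ plus(c, Z).
Decompose q/2: T ≐ q(V, V),  2 ≐ V.
Bind T := q(V, V); no other remaining equation mentions T.
Bind V := 2; no other remaining equation mentions V. Substituting into the earlier binding gives T := q(2, 2).
Decompose plus/2: c ≐ c,  plus(q(n, c), q(c, n)) ≐ Z.
Delete trivial equation c ≐ c.
Bind Z := plus(q(n, c), q(c, n)). Substituting into the earlier binding gives Y2 := plus(2, plus(q(n, c), q(c, n))).
No equations remain and no clash or occurs-check failure arose, so a unifier exists.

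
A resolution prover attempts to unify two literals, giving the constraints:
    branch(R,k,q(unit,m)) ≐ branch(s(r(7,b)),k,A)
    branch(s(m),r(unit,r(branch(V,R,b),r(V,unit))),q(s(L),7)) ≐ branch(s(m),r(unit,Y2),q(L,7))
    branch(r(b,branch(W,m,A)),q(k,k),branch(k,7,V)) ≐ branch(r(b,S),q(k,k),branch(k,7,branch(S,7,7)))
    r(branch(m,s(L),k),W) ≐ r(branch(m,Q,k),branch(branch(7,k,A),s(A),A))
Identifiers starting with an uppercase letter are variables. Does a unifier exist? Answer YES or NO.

Decompose branch/3: R ≐ s(r(7,b)),  k ≐ k,  q(unit,m) ≐ A.
Bind R := s(r(7,b)); substituting into the one remaining equation that mentions R gives: branch(s(m),r(unit,r(branch(V,s(r(7,b)),b),r(V,unit))),q(s(L),7)) ≐ branch(s(m),r(unit,Y2),q(L,7)).
Delete trivial equation k ≐ k.
Bind A := q(unit,m); substituting into the 2 remaining equations that mention A gives: branch(r(b,branch(W,m,q(unit,m))),q(k,k),branch(k,7,V)) ≐ branch(r(b,S),q(k,k),branch(k,7,branch(S,7,7))),  r(branch(m,s(L),k),W) ≐ r(branch(m,Q,k),branch(branch(7,k,q(unit,m)),s(q(unit,m)),q(unit,m))).
Decompose branch/3: s(m) ≐ s(m),  r(unit,r(branch(V,s(r(7,b)),b),r(V,unit))) ≐ r(unit,Y2),  q(s(L),7) ≐ q(L,7).
Delete trivial equation s(m) ≐ s(m).
Decompose r/2: unit ≐ unit,  r(branch(V,s(r(7,b)),b),r(V,unit)) ≐ Y2.
Delete trivial equation unit ≐ unit.
Bind Y2 := r(branch(V,s(r(7,b)),b),r(V,unit)); no other remaining equation mentions Y2.
Decompose q/2: s(L) ≐ L,  7 ≐ 7.
Occurs check fails: L occurs in s(L); the equation L ≐ s(L) has no finite solution.

NO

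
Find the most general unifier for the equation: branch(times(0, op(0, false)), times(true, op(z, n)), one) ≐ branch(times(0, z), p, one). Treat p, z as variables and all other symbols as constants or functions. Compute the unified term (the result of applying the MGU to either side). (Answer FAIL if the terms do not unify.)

branch(times(0, op(0, false)), times(true, op(op(0, false), n)), one)

Decompose branch/3: times(0, op(0, false)) ≐ times(0, z),  times(true, op(z, n)) ≐ p,  one ≐ one.
Decompose times/2: 0 ≐ 0,  op(0, false) ≐ z.
Delete trivial equation 0 ≐ 0.
Bind z := op(0, false); substituting into the one remaining equation that mentions z gives: times(true, op(op(0, false), n)) ≐ p.
Bind p := times(true, op(op(0, false), n)); no other remaining equation mentions p.
Delete trivial equation one ≐ one.
Applying the MGU to either side gives branch(times(0, op(0, false)), times(true, op(op(0, false), n)), one).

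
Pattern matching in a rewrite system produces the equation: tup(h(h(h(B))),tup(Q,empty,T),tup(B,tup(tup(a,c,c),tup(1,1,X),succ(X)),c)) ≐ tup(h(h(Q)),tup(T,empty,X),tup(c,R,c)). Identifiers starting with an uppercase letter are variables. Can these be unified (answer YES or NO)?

Decompose tup/3: h(h(h(B))) ≐ h(h(Q)),  tup(Q,empty,T) ≐ tup(T,empty,X),  tup(B,tup(tup(a,c,c),tup(1,1,X),succ(X)),c) ≐ tup(c,R,c).
Decompose h/1: h(h(B)) ≐ h(Q).
Decompose h/1: h(B) ≐ Q.
Bind Q := h(B); substituting into the one remaining equation that mentions Q gives: tup(h(B),empty,T) ≐ tup(T,empty,X).
Decompose tup/3: h(B) ≐ T,  empty ≐ empty,  T ≐ X.
Bind T := h(B); substituting into the one remaining equation that mentions T gives: h(B) ≐ X.
Delete trivial equation empty ≐ empty.
Bind X := h(B); substituting into the remaining equation gives: tup(B,tup(tup(a,c,c),tup(1,1,h(B)),succ(h(B))),c) ≐ tup(c,R,c).
Decompose tup/3: B ≐ c,  tup(tup(a,c,c),tup(1,1,h(B)),succ(h(B))) ≐ R,  c ≐ c.
Bind B := c; substituting into the one remaining equation that mentions B gives: tup(tup(a,c,c),tup(1,1,h(c)),succ(h(c))) ≐ R. Substituting into the earlier bindings gives Q := h(c), T := h(c), X := h(c).
Bind R := tup(tup(a,c,c),tup(1,1,h(c)),succ(h(c))); no other remaining equation mentions R.
Delete trivial equation c ≐ c.
No equations remain and no clash or occurs-check failure arose, so a unifier exists.

YES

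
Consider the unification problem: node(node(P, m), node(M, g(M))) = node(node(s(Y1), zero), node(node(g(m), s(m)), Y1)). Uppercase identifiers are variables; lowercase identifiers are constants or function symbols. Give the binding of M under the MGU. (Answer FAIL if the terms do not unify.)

Decompose node/2: node(P, m) = node(s(Y1), zero),  node(M, g(M)) = node(node(g(m), s(m)), Y1).
Decompose node/2: P = s(Y1),  m = zero.
Bind P := s(Y1); no other remaining equation mentions P.
Clash: constants m and zero differ; no unifier exists.

FAIL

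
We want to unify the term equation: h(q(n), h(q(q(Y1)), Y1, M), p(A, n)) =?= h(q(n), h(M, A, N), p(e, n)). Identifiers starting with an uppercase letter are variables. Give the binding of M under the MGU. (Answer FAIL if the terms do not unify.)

q(q(e))

Decompose h/3: q(n) =?= q(n),  h(q(q(Y1)), Y1, M) =?= h(M, A, N),  p(A, n) =?= p(e, n).
Delete trivial equation q(n) =?= q(n).
Decompose h/3: q(q(Y1)) =?= M,  Y1 =?= A,  M =?= N.
Bind M := q(q(Y1)); substituting into the one remaining equation that mentions M gives: q(q(Y1)) =?= N.
Bind Y1 := A; substituting into the one remaining equation that mentions Y1 gives: q(q(A)) =?= N. Substituting into the earlier binding gives M := q(q(A)).
Bind N := q(q(A)); no other remaining equation mentions N.
Decompose p/2: A =?= e,  n =?= n.
Bind A := e; no other remaining equation mentions A. Substituting into the earlier bindings gives M := q(q(e)), Y1 := e, N := q(q(e)).
Delete trivial equation n =?= n.
MGU = { M ↦ q(q(e)), Y1 ↦ e, N ↦ q(q(e)), A ↦ e }, so M ↦ q(q(e)).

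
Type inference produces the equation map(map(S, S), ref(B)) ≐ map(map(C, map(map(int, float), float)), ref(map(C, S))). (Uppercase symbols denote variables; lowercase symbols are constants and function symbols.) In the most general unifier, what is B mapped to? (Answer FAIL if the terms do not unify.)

map(map(map(int, float), float), map(map(int, float), float))

Decompose map/2: map(S, S) ≐ map(C, map(map(int, float), float)),  ref(B) ≐ ref(map(C, S)).
Decompose map/2: S ≐ C,  S ≐ map(map(int, float), float).
Bind S := C; substituting into the remaining equations gives: C ≐ map(map(int, float), float),  ref(B) ≐ ref(map(C, C)).
Bind C := map(map(int, float), float); substituting into the remaining equation gives: ref(B) ≐ ref(map(map(map(int, float), float), map(map(int, float), float))). Substituting into the earlier binding gives S := map(map(int, float), float).
Decompose ref/1: B ≐ map(map(map(int, float), float), map(map(int, float), float)).
Bind B := map(map(map(int, float), float), map(map(int, float), float)).
MGU = { S ↦ map(map(int, float), float), C ↦ map(map(int, float), float), B ↦ map(map(map(int, float), float), map(map(int, float), float)) }, so B ↦ map(map(map(int, float), float), map(map(int, float), float)).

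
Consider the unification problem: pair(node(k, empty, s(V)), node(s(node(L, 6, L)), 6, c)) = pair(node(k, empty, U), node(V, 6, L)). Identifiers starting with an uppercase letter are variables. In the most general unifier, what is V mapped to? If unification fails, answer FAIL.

Decompose pair/2: node(k, empty, s(V)) = node(k, empty, U),  node(s(node(L, 6, L)), 6, c) = node(V, 6, L).
Decompose node/3: k = k,  empty = empty,  s(V) = U.
Delete trivial equation k = k.
Delete trivial equation empty = empty.
Bind U := s(V); no other remaining equation mentions U.
Decompose node/3: s(node(L, 6, L)) = V,  6 = 6,  c = L.
Bind V := s(node(L, 6, L)); no other remaining equation mentions V. Substituting into the earlier binding gives U := s(s(node(L, 6, L))).
Delete trivial equation 6 = 6.
Bind L := c. Substituting into the earlier bindings gives U := s(s(node(c, 6, c))), V := s(node(c, 6, c)).
MGU = { U -> s(s(node(c, 6, c))), V -> s(node(c, 6, c)), L -> c }, so V -> s(node(c, 6, c)).

s(node(c, 6, c))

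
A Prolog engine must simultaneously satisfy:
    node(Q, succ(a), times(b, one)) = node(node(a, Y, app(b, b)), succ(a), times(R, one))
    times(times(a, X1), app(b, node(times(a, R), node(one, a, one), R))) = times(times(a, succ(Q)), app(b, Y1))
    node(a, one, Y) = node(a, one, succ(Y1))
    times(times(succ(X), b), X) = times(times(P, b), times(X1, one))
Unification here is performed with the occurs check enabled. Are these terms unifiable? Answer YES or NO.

Decompose node/3: Q = node(a, Y, app(b, b)),  succ(a) = succ(a),  times(b, one) = times(R, one).
Bind Q := node(a, Y, app(b, b)); substituting into the one remaining equation that mentions Q gives: times(times(a, X1), app(b, node(times(a, R), node(one, a, one), R))) = times(times(a, succ(node(a, Y, app(b, b)))), app(b, Y1)).
Delete trivial equation succ(a) = succ(a).
Decompose times/2: b = R,  one = one.
Bind R := b; substituting into the one remaining equation that mentions R gives: times(times(a, X1), app(b, node(times(a, b), node(one, a, one), b))) = times(times(a, succ(node(a, Y, app(b, b)))), app(b, Y1)).
Delete trivial equation one = one.
Decompose times/2: times(a, X1) = times(a, succ(node(a, Y, app(b, b)))),  app(b, node(times(a, b), node(one, a, one), b)) = app(b, Y1).
Decompose times/2: a = a,  X1 = succ(node(a, Y, app(b, b))).
Delete trivial equation a = a.
Bind X1 := succ(node(a, Y, app(b, b))); substituting into the one remaining equation that mentions X1 gives: times(times(succ(X), b), X) = times(times(P, b), times(succ(node(a, Y, app(b, b))), one)).
Decompose app/2: b = b,  node(times(a, b), node(one, a, one), b) = Y1.
Delete trivial equation b = b.
Bind Y1 := node(times(a, b), node(one, a, one), b); substituting into the one remaining equation that mentions Y1 gives: node(a, one, Y) = node(a, one, succ(node(times(a, b), node(one, a, one), b))).
Decompose node/3: a = a,  one = one,  Y = succ(node(times(a, b), node(one, a, one), b)).
Delete trivial equation a = a.
Delete trivial equation one = one.
Bind Y := succ(node(times(a, b), node(one, a, one), b)); substituting into the remaining equation gives: times(times(succ(X), b), X) = times(times(P, b), times(succ(node(a, succ(node(times(a, b), node(one, a, one), b)), app(b, b))), one)). Substituting into the earlier bindings gives Q := node(a, succ(node(times(a, b), node(one, a, one), b)), app(b, b)), X1 := succ(node(a, succ(node(times(a, b), node(one, a, one), b)), app(b, b))).
Decompose times/2: times(succ(X), b) = times(P, b),  X = times(succ(node(a, succ(node(times(a, b), node(one, a, one), b)), app(b, b))), one).
Decompose times/2: succ(X) = P,  b = b.
Bind P := succ(X); no other remaining equation mentions P.
Delete trivial equation b = b.
Bind X := times(succ(node(a, succ(node(times(a, b), node(one, a, one), b)), app(b, b))), one). Substituting into the earlier binding gives P := succ(times(succ(node(a, succ(node(times(a, b), node(one, a, one), b)), app(b, b))), one)).
No equations remain and no clash or occurs-check failure arose, so a unifier exists.

YES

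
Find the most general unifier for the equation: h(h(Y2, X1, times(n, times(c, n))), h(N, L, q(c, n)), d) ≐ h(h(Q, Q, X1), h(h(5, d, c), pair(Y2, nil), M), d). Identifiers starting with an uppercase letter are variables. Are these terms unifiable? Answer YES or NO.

YES

Decompose h/3: h(Y2, X1, times(n, times(c, n))) ≐ h(Q, Q, X1),  h(N, L, q(c, n)) ≐ h(h(5, d, c), pair(Y2, nil), M),  d ≐ d.
Decompose h/3: Y2 ≐ Q,  X1 ≐ Q,  times(n, times(c, n)) ≐ X1.
Bind Y2 := Q; substituting into the one remaining equation that mentions Y2 gives: h(N, L, q(c, n)) ≐ h(h(5, d, c), pair(Q, nil), M).
Bind X1 := Q; substituting into the one remaining equation that mentions X1 gives: times(n, times(c, n)) ≐ Q.
Bind Q := times(n, times(c, n)); substituting into the one remaining equation that mentions Q gives: h(N, L, q(c, n)) ≐ h(h(5, d, c), pair(times(n, times(c, n)), nil), M). Substituting into the earlier bindings gives Y2 := times(n, times(c, n)), X1 := times(n, times(c, n)).
Decompose h/3: N ≐ h(5, d, c),  L ≐ pair(times(n, times(c, n)), nil),  q(c, n) ≐ M.
Bind N := h(5, d, c); no other remaining equation mentions N.
Bind L := pair(times(n, times(c, n)), nil); no other remaining equation mentions L.
Bind M := q(c, n); no other remaining equation mentions M.
Delete trivial equation d ≐ d.
No equations remain and no clash or occurs-check failure arose, so a unifier exists.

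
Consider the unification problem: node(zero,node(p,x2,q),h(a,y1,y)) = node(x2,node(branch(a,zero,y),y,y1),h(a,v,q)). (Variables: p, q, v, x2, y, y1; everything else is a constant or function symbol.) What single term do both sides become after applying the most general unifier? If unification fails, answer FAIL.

Decompose node/3: zero = x2,  node(p,x2,q) = node(branch(a,zero,y),y,y1),  h(a,y1,y) = h(a,v,q).
Bind x2 := zero; substituting into the one remaining equation that mentions x2 gives: node(p,zero,q) = node(branch(a,zero,y),y,y1).
Decompose node/3: p = branch(a,zero,y),  zero = y,  q = y1.
Bind p := branch(a,zero,y); no other remaining equation mentions p.
Bind y := zero; substituting into the one remaining equation that mentions y gives: h(a,y1,zero) = h(a,v,q). Substituting into the earlier binding gives p := branch(a,zero,zero).
Bind q := y1; substituting into the remaining equation gives: h(a,y1,zero) = h(a,v,y1).
Decompose h/3: a = a,  y1 = v,  zero = y1.
Delete trivial equation a = a.
Bind y1 := v; substituting into the remaining equation gives: zero = v. Substituting into the earlier binding gives q := v.
Bind v := zero. Substituting into the earlier bindings gives q := zero, y1 := zero.
Applying the MGU to either side gives node(zero,node(branch(a,zero,zero),zero,zero),h(a,zero,zero)).

node(zero,node(branch(a,zero,zero),zero,zero),h(a,zero,zero))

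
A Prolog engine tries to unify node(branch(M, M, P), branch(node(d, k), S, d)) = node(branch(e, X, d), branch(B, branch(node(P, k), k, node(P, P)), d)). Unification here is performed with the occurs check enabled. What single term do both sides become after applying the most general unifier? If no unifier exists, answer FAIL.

Decompose node/2: branch(M, M, P) = branch(e, X, d),  branch(node(d, k), S, d) = branch(B, branch(node(P, k), k, node(P, P)), d).
Decompose branch/3: M = e,  M = X,  P = d.
Bind M := e; substituting into the one remaining equation that mentions M gives: e = X.
Bind X := e; no other remaining equation mentions X.
Bind P := d; substituting into the remaining equation gives: branch(node(d, k), S, d) = branch(B, branch(node(d, k), k, node(d, d)), d).
Decompose branch/3: node(d, k) = B,  S = branch(node(d, k), k, node(d, d)),  d = d.
Bind B := node(d, k); no other remaining equation mentions B.
Bind S := branch(node(d, k), k, node(d, d)); no other remaining equation mentions S.
Delete trivial equation d = d.
Applying the MGU to either side gives node(branch(e, e, d), branch(node(d, k), branch(node(d, k), k, node(d, d)), d)).

node(branch(e, e, d), branch(node(d, k), branch(node(d, k), k, node(d, d)), d))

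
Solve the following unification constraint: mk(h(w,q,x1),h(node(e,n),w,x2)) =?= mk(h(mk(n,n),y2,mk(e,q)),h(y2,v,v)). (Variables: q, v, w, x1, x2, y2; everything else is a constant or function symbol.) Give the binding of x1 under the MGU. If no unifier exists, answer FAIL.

Decompose mk/2: h(w,q,x1) =?= h(mk(n,n),y2,mk(e,q)),  h(node(e,n),w,x2) =?= h(y2,v,v).
Decompose h/3: w =?= mk(n,n),  q =?= y2,  x1 =?= mk(e,q).
Bind w := mk(n,n); substituting into the one remaining equation that mentions w gives: h(node(e,n),mk(n,n),x2) =?= h(y2,v,v).
Bind q := y2; substituting into the one remaining equation that mentions q gives: x1 =?= mk(e,y2).
Bind x1 := mk(e,y2); no other remaining equation mentions x1.
Decompose h/3: node(e,n) =?= y2,  mk(n,n) =?= v,  x2 =?= v.
Bind y2 := node(e,n); no other remaining equation mentions y2. Substituting into the earlier bindings gives q := node(e,n), x1 := mk(e,node(e,n)).
Bind v := mk(n,n); substituting into the remaining equation gives: x2 =?= mk(n,n).
Bind x2 := mk(n,n).
MGU = { w ↦ mk(n,n), q ↦ node(e,n), x1 ↦ mk(e,node(e,n)), y2 ↦ node(e,n), v ↦ mk(n,n), x2 ↦ mk(n,n) }, so x1 ↦ mk(e,node(e,n)).

mk(e,node(e,n))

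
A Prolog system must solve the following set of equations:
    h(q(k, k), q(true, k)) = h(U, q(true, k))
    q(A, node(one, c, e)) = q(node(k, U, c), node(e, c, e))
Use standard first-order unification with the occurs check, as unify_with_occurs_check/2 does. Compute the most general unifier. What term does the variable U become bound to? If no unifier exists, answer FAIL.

FAIL

Decompose h/2: q(k, k) = U,  q(true, k) = q(true, k).
Bind U := q(k, k); substituting into the one remaining equation that mentions U gives: q(A, node(one, c, e)) = q(node(k, q(k, k), c), node(e, c, e)).
Delete trivial equation q(true, k) = q(true, k).
Decompose q/2: A = node(k, q(k, k), c),  node(one, c, e) = node(e, c, e).
Bind A := node(k, q(k, k), c); no other remaining equation mentions A.
Decompose node/3: one = e,  c = c,  e = e.
Clash: constants one and e differ; no unifier exists.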